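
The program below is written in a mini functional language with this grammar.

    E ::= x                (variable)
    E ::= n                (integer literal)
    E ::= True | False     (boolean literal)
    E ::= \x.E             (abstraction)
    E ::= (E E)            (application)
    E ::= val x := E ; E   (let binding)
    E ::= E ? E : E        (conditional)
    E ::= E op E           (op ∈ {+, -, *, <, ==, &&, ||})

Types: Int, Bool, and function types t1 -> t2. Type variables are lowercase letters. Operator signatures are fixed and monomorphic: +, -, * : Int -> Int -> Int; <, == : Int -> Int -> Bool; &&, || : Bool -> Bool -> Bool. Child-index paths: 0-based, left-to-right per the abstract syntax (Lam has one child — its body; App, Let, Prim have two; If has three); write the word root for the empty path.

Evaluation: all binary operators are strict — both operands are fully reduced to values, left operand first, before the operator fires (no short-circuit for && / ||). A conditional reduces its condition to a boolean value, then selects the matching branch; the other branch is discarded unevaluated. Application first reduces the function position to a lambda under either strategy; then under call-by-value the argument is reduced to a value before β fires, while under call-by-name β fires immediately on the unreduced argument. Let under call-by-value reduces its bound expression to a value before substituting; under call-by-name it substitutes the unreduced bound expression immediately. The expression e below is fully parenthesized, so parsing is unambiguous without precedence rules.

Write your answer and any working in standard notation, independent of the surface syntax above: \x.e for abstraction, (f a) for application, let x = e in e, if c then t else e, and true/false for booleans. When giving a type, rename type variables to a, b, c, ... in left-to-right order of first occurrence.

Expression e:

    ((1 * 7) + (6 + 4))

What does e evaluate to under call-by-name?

Answer: 17

Working:
step 0: ((1 * 7) + (6 + 4))
step 1: [delta@0] (7 + (6 + 4))
step 2: [delta@1] (7 + 10)
step 3: [delta@root] 17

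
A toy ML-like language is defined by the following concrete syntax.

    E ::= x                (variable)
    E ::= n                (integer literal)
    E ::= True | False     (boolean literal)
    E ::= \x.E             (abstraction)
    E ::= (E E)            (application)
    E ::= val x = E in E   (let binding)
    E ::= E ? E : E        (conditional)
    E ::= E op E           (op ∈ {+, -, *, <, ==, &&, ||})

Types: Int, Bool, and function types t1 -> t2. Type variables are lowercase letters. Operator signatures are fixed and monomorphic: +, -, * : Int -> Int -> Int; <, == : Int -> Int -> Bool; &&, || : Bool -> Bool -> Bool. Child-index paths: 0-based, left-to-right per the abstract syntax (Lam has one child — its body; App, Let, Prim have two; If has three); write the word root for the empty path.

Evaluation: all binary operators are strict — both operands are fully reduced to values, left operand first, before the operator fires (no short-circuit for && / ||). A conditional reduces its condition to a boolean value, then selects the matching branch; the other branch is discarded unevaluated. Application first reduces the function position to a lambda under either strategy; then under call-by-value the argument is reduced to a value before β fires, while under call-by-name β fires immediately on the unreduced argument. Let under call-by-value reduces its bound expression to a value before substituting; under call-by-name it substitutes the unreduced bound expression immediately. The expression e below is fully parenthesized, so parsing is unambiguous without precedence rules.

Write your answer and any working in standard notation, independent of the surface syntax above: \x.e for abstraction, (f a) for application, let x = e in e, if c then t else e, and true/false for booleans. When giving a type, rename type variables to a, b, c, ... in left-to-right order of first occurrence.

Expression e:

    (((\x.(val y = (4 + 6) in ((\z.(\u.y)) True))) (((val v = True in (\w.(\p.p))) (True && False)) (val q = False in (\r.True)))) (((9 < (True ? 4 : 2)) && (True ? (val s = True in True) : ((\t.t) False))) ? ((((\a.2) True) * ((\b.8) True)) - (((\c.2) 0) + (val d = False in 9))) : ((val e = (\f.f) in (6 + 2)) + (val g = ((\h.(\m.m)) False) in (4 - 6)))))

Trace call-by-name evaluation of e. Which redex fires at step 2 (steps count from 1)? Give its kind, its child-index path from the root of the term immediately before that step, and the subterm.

Trace:
step 0: (((\x.(let y = (4 + 6) in ((\z.(\u.y)) true))) (((let v = true in (\w.(\p.p))) (true && false)) (let q = false in (\r.true)))) (if ((9 < (if true then 4 else 2)) && (if true then (let s = true in true) else ((\t.t) false))) then ((((\a.2) true) * ((\b.8) true)) - (((\c.2) 0) + (let d = false in 9))) else ((let e = (\f.f) in (6 + 2)) + (let g = ((\h.(\m.m)) false) in (4 - 6)))))
step 1: [beta@0] ((let y = (4 + 6) in ((\z.(\u.y)) true)) (if ((9 < (if true then 4 else 2)) && (if true then (let s = true in true) else ((\t.t) false))) then ((((\a.2) true) * ((\b.8) true)) - (((\c.2) 0) + (let d = false in 9))) else ((let e = (\f.f) in (6 + 2)) + (let g = ((\h.(\m.m)) false) in (4 - 6)))))
step 2: [let@0] (((\z.(\u.(4 + 6))) true) (if ((9 < (if true then 4 else 2)) && (if true then (let s = true in true) else ((\t.t) false))) then ((((\a.2) true) * ((\b.8) true)) - (((\c.2) 0) + (let d = false in 9))) else ((let e = (\f.f) in (6 + 2)) + (let g = ((\h.(\m.m)) false) in (4 - 6)))))

Answer: let at 0 : (let y = (4 + 6) in ((\z.(\u.y)) true))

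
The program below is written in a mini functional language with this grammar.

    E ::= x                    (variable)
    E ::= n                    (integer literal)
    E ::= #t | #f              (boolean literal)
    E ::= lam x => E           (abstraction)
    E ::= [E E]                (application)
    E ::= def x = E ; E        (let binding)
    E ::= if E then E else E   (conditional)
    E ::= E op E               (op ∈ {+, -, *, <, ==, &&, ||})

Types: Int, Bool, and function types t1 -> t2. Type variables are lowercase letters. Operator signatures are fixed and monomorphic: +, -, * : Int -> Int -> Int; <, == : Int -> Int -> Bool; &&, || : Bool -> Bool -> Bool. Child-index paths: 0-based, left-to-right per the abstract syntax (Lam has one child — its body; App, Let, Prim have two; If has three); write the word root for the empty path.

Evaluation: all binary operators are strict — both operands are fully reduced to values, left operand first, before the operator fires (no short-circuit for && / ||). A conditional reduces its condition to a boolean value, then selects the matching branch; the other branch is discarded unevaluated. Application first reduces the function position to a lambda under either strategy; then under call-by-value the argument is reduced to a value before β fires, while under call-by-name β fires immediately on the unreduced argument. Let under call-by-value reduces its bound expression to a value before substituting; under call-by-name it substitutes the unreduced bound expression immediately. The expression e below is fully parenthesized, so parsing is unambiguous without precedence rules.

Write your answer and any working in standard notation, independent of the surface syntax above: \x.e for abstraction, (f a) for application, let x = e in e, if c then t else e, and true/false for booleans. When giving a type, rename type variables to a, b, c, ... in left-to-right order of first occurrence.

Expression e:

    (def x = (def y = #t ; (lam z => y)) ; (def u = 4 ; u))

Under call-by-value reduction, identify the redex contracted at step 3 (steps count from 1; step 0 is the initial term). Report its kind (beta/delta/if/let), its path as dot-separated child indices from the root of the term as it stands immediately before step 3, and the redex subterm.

Working:
step 0: (let x = (let y = true in (\z.y)) in (let u = 4 in u))
step 1: [let@0] (let x = (\z.true) in (let u = 4 in u))
step 2: [let@root] (let u = 4 in u)
step 3: [let@root] 4

Answer: let at root : (let u = 4 in u)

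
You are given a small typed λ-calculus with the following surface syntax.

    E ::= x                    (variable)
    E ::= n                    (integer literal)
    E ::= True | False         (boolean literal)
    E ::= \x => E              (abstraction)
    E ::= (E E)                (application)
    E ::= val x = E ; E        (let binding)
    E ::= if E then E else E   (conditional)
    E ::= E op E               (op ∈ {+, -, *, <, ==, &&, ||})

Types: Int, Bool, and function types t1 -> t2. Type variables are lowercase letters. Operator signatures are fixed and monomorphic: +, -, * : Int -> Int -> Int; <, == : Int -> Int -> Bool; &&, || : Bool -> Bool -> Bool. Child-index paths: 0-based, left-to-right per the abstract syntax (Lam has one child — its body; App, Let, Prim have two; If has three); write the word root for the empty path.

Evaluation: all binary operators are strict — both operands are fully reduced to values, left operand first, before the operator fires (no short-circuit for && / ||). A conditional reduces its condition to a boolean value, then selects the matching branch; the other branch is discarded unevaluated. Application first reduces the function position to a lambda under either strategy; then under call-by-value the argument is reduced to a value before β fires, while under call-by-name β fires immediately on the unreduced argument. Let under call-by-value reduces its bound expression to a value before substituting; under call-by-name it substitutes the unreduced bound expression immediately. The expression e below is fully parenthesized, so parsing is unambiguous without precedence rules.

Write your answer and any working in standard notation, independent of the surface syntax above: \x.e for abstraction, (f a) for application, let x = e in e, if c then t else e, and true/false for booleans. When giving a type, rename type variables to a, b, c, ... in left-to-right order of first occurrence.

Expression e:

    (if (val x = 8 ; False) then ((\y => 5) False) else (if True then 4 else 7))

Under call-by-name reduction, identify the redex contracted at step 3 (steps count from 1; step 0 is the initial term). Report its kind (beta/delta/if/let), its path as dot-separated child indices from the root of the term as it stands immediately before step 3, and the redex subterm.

Trace:
step 0: (if (let x = 8 in false) then ((\y.5) false) else (if true then 4 else 7))
step 1: [let@0] (if false then ((\y.5) false) else (if true then 4 else 7))
step 2: [if@root] (if true then 4 else 7)
step 3: [if@root] 4

Answer: if at root : (if true then 4 else 7)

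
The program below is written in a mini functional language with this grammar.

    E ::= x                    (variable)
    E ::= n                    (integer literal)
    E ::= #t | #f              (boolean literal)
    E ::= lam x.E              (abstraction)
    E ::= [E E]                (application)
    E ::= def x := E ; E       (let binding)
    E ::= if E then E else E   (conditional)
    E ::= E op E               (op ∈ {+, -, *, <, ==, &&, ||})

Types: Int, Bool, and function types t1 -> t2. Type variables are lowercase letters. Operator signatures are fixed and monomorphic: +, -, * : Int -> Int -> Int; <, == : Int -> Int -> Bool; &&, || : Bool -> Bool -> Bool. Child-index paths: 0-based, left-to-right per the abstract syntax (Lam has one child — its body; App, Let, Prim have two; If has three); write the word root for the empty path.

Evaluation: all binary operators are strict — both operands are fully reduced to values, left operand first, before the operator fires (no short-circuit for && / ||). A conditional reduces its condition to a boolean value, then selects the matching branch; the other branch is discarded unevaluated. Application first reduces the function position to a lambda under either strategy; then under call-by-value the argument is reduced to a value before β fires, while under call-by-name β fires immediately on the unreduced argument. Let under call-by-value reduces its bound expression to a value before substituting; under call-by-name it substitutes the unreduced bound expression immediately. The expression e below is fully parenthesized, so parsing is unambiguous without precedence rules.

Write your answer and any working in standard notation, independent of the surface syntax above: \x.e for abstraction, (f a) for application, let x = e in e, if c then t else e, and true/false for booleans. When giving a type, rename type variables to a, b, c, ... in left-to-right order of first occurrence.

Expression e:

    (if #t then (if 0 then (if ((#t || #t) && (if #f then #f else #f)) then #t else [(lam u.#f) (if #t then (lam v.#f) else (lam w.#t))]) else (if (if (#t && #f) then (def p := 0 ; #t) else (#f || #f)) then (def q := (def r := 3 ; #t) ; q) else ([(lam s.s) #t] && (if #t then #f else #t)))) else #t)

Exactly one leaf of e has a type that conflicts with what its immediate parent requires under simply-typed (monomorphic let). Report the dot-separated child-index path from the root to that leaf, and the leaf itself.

Answer: 1.0 : 0

Derivation:
  unify Bool ~ Bool
  unify Int ~ Bool
  FAIL: mismatch Int ~ Bool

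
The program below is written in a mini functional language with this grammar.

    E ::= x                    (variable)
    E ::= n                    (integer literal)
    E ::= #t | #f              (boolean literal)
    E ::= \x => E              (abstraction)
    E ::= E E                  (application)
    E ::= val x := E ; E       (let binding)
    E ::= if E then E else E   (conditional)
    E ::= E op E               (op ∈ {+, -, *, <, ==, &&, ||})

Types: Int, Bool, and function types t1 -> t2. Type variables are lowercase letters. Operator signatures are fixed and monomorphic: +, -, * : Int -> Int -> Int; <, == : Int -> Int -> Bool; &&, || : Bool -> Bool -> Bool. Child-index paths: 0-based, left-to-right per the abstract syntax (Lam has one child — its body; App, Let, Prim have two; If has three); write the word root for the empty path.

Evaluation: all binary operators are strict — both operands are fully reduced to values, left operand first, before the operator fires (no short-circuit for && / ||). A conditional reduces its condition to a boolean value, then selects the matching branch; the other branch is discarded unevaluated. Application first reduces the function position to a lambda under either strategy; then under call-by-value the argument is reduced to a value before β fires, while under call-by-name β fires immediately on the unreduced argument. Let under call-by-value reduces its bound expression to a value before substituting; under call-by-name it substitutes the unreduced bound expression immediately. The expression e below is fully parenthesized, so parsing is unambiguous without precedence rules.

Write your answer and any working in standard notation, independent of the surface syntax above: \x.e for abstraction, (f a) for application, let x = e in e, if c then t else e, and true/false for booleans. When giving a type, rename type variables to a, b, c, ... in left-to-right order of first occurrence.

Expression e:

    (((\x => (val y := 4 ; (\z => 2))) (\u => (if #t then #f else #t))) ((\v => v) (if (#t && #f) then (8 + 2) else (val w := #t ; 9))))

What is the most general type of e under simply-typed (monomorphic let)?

Answer: Int

Trace:
let y : Int
\z._ : b -> Int
\x._ : a -> b -> Int
  unify Bool ~ Bool
  unify Bool ~ Bool
\u._ : c -> Bool
  unify a -> b -> Int ~ (c -> Bool) -> d
  unify a ~ c -> Bool
  unify b -> Int ~ d
_ _ : b -> Int
v : e
\v._ : e -> e
  unify Bool ~ Bool
  unify Bool ~ Bool
  unify Bool ~ Bool
  unify Int ~ Int
  unify Int ~ Int
let w : Bool
  unify Int ~ Int
  unify e -> e ~ Int -> f
  unify e ~ Int
  unify Int ~ f
_ _ : Int
  unify b -> Int ~ Int -> g
  unify b ~ Int
  unify Int ~ g
_ _ : Int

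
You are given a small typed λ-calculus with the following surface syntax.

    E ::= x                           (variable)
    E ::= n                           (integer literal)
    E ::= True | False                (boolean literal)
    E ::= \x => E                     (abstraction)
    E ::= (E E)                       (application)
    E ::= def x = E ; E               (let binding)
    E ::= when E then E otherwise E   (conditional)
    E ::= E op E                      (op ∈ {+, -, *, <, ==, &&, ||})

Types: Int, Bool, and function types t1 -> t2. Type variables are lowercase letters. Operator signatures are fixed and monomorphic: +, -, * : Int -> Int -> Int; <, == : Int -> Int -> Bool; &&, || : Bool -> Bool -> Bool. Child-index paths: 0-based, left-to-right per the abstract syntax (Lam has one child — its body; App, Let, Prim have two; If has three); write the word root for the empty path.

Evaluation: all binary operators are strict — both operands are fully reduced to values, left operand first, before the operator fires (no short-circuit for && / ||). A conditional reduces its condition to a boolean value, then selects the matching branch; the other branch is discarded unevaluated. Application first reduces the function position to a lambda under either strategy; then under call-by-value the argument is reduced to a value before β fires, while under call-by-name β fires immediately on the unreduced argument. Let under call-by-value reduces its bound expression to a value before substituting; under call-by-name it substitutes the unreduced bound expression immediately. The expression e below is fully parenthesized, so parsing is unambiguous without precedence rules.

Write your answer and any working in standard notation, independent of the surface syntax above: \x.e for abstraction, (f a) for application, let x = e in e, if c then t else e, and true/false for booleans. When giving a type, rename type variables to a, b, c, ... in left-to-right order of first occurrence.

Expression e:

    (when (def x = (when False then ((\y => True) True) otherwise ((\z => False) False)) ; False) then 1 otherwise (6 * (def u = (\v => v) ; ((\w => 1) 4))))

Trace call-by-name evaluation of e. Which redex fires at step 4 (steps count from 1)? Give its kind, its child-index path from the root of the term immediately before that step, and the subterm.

Answer: beta at 1 : ((\w.1) 4)

Working:
step 0: (if (let x = (if false then ((\y.true) true) else ((\z.false) false)) in false) then 1 else (6 * (let u = (\v.v) in ((\w.1) 4))))
step 1: [let@0] (if false then 1 else (6 * (let u = (\v.v) in ((\w.1) 4))))
step 2: [if@root] (6 * (let u = (\v.v) in ((\w.1) 4)))
step 3: [let@1] (6 * ((\w.1) 4))
step 4: [beta@1] (6 * 1)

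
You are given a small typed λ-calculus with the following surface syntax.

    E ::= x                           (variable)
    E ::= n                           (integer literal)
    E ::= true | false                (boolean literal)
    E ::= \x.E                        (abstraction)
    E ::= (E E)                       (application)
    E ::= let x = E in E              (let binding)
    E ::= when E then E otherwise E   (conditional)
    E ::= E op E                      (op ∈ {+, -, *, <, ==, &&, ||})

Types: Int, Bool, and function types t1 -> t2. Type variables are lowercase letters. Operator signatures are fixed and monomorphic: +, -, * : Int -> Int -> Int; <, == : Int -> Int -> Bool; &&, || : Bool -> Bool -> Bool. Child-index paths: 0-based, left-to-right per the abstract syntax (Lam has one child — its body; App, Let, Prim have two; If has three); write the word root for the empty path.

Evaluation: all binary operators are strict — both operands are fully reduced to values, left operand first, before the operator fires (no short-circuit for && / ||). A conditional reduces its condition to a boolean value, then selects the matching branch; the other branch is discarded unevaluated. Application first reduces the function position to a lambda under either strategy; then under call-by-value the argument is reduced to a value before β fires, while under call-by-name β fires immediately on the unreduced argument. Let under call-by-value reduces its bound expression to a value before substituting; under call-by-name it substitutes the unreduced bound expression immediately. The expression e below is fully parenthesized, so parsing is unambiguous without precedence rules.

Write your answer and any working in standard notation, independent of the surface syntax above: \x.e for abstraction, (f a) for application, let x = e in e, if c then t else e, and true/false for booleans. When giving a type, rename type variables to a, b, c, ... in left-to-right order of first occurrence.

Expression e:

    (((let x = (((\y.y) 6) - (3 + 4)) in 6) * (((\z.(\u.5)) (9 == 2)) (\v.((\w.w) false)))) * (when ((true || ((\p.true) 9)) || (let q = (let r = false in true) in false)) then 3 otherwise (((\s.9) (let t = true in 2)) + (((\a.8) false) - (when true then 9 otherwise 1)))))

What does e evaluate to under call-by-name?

Trace:
step 0: (((let x = (((\y.y) 6) - (3 + 4)) in 6) * (((\z.(\u.5)) (9 == 2)) (\v.((\w.w) false)))) * (if ((true || ((\p.true) 9)) || (let q = (let r = false in true) in false)) then 3 else (((\s.9) (let t = true in 2)) + (((\a.8) false) - (if true then 9 else 1)))))
step 1: [let@0.0] ((6 * (((\z.(\u.5)) (9 == 2)) (\v.((\w.w) false)))) * (if ((true || ((\p.true) 9)) || (let q = (let r = false in true) in false)) then 3 else (((\s.9) (let t = true in 2)) + (((\a.8) false) - (if true then 9 else 1)))))
step 2: [beta@0.1.0] ((6 * ((\u.5) (\v.((\w.w) false)))) * (if ((true || ((\p.true) 9)) || (let q = (let r = false in true) in false)) then 3 else (((\s.9) (let t = true in 2)) + (((\a.8) false) - (if true then 9 else 1)))))
step 3: [beta@0.1] ((6 * 5) * (if ((true || ((\p.true) 9)) || (let q = (let r = false in true) in false)) then 3 else (((\s.9) (let t = true in 2)) + (((\a.8) false) - (if true then 9 else 1)))))
step 4: [delta@0] (30 * (if ((true || ((\p.true) 9)) || (let q = (let r = false in true) in false)) then 3 else (((\s.9) (let t = true in 2)) + (((\a.8) false) - (if true then 9 else 1)))))
step 5: [beta@1.0.0.1] (30 * (if ((true || true) || (let q = (let r = false in true) in false)) then 3 else (((\s.9) (let t = true in 2)) + (((\a.8) false) - (if true then 9 else 1)))))
step 6: [delta@1.0.0] (30 * (if (true || (let q = (let r = false in true) in false)) then 3 else (((\s.9) (let t = true in 2)) + (((\a.8) false) - (if true then 9 else 1)))))
step 7: [let@1.0.1] (30 * (if (true || false) then 3 else (((\s.9) (let t = true in 2)) + (((\a.8) false) - (if true then 9 else 1)))))
step 8: [delta@1.0] (30 * (if true then 3 else (((\s.9) (let t = true in 2)) + (((\a.8) false) - (if true then 9 else 1)))))
step 9: [if@1] (30 * 3)
step 10: [delta@root] 90

Answer: 90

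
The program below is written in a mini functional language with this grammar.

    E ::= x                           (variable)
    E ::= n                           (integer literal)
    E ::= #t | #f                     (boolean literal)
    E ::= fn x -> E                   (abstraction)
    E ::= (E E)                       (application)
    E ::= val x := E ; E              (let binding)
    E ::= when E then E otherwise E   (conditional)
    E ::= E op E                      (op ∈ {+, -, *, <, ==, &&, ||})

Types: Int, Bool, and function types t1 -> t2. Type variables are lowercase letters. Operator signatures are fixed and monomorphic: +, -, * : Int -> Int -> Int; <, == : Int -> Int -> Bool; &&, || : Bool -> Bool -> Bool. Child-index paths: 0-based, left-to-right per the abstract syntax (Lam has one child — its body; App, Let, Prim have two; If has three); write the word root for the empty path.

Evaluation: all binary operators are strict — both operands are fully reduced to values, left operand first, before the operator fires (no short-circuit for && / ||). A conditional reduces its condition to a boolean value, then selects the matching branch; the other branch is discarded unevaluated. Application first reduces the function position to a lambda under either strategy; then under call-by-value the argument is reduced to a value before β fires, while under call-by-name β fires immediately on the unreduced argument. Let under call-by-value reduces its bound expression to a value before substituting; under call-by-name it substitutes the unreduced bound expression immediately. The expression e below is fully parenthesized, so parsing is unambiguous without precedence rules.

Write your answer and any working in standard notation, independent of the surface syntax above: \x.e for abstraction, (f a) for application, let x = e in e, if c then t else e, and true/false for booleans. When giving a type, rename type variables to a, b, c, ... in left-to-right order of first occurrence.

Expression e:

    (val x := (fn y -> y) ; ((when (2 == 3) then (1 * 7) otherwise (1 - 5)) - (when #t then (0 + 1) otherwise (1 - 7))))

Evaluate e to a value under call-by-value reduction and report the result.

Answer: -5

Derivation:
step 0: (let x = (\y.y) in ((if (2 == 3) then (1 * 7) else (1 - 5)) - (if true then (0 + 1) else (1 - 7))))
step 1: [let@root] ((if (2 == 3) then (1 * 7) else (1 - 5)) - (if true then (0 + 1) else (1 - 7)))
step 2: [delta@0.0] ((if false then (1 * 7) else (1 - 5)) - (if true then (0 + 1) else (1 - 7)))
step 3: [if@0] ((1 - 5) - (if true then (0 + 1) else (1 - 7)))
step 4: [delta@0] (-4 - (if true then (0 + 1) else (1 - 7)))
step 5: [if@1] (-4 - (0 + 1))
step 6: [delta@1] (-4 - 1)
step 7: [delta@root] -5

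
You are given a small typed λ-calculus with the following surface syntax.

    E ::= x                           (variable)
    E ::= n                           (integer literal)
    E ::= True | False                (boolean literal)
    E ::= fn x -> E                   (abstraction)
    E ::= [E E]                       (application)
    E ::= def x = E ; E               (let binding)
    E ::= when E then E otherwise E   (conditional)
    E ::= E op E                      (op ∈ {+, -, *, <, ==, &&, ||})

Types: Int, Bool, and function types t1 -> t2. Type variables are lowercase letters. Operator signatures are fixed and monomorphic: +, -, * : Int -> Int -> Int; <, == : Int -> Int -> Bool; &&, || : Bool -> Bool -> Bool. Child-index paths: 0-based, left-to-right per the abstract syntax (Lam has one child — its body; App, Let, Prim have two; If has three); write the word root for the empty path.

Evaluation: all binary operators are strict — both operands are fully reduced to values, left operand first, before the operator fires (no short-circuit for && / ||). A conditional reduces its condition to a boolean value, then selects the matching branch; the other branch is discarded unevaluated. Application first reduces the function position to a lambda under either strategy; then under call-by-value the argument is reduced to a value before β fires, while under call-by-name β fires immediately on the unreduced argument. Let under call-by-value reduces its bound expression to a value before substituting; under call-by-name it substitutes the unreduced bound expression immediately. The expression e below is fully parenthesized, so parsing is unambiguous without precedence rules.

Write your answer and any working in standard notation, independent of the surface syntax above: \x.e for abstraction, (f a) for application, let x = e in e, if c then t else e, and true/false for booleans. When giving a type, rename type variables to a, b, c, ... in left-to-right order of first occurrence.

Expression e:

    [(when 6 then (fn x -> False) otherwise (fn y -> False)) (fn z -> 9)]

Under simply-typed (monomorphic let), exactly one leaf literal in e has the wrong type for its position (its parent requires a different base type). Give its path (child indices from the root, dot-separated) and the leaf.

Answer: 0.0 : 6

Working:
  unify Int ~ Bool
  FAIL: mismatch Int ~ Bool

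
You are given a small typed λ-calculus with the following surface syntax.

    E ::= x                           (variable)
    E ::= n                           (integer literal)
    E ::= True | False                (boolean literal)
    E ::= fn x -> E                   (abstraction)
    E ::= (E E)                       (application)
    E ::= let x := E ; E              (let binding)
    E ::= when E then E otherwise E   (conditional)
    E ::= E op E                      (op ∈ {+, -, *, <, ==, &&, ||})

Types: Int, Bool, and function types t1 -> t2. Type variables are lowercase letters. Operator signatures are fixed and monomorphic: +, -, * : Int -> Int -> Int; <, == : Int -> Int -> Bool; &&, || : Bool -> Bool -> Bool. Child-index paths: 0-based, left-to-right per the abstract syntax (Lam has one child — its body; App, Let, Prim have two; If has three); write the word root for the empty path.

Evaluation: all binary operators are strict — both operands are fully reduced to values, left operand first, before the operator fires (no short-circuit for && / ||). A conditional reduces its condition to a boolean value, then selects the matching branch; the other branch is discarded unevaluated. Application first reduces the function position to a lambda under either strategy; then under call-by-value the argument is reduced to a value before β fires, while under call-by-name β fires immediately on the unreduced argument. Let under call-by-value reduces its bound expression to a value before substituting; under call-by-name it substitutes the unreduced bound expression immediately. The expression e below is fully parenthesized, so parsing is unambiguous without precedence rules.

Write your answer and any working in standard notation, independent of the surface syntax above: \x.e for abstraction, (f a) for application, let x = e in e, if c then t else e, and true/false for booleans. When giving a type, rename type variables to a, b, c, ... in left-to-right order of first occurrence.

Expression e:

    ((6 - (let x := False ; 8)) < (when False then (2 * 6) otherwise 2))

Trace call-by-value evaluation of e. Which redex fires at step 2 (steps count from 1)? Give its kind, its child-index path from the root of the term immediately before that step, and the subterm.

Answer: delta at 0 : (6 - 8)

Trace:
step 0: ((6 - (let x = false in 8)) < (if false then (2 * 6) else 2))
step 1: [let@0.1] ((6 - 8) < (if false then (2 * 6) else 2))
step 2: [delta@0] (-2 < (if false then (2 * 6) else 2))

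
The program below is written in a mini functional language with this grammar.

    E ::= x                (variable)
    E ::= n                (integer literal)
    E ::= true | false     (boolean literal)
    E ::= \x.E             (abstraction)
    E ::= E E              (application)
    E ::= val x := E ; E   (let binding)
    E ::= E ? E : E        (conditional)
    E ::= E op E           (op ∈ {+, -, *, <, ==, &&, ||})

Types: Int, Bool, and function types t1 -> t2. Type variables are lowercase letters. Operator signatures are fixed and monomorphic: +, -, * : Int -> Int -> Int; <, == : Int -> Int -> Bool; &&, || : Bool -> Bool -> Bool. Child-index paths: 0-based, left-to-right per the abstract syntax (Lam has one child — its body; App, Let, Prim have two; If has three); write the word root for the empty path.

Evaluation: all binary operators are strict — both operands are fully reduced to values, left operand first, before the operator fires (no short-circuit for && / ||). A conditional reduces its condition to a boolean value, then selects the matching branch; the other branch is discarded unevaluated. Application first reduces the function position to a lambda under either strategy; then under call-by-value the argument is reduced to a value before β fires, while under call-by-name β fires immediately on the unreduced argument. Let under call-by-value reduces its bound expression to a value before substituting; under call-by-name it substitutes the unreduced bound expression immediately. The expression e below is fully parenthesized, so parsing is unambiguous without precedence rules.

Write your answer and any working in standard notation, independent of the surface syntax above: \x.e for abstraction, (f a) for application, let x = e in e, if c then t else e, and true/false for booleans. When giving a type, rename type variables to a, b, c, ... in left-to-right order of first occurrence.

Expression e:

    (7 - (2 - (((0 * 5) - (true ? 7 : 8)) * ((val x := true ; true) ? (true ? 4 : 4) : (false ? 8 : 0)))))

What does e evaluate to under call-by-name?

Answer: -23

Derivation:
step 0: (7 - (2 - (((0 * 5) - (if true then 7 else 8)) * (if (let x = true in true) then (if true then 4 else 4) else (if false then 8 else 0)))))
step 1: [delta@1.1.0.0] (7 - (2 - ((0 - (if true then 7 else 8)) * (if (let x = true in true) then (if true then 4 else 4) else (if false then 8 else 0)))))
step 2: [if@1.1.0.1] (7 - (2 - ((0 - 7) * (if (let x = true in true) then (if true then 4 else 4) else (if false then 8 else 0)))))
step 3: [delta@1.1.0] (7 - (2 - (-7 * (if (let x = true in true) then (if true then 4 else 4) else (if false then 8 else 0)))))
step 4: [let@1.1.1.0] (7 - (2 - (-7 * (if true then (if true then 4 else 4) else (if false then 8 else 0)))))
step 5: [if@1.1.1] (7 - (2 - (-7 * (if true then 4 else 4))))
step 6: [if@1.1.1] (7 - (2 - (-7 * 4)))
step 7: [delta@1.1] (7 - (2 - -28))
step 8: [delta@1] (7 - 30)
step 9: [delta@root] -23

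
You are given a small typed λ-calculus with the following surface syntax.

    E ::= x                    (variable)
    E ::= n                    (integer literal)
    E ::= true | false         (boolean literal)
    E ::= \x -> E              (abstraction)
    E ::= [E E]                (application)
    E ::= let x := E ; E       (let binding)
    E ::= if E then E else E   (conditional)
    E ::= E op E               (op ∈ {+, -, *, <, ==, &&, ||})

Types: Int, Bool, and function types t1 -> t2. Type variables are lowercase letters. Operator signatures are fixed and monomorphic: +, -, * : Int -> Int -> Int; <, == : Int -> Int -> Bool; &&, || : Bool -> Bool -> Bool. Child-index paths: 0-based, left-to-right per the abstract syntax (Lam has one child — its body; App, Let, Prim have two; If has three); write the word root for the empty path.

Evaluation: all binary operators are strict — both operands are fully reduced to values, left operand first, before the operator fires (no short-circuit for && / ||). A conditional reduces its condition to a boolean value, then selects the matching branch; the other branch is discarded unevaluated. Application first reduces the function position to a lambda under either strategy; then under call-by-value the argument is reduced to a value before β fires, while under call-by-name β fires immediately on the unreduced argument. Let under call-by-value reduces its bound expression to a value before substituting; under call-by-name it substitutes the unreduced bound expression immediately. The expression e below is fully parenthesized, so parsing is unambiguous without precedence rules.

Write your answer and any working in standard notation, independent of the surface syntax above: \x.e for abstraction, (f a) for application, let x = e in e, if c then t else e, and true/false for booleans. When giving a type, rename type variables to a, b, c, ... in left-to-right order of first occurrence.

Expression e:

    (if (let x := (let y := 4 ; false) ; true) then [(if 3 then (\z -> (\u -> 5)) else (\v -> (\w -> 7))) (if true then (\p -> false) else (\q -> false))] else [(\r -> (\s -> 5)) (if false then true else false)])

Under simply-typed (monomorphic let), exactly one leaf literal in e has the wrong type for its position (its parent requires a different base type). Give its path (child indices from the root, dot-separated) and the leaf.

Answer: 1.0.0 : 3

Working:
let y : Int
let x : Bool
  unify Bool ~ Bool
  unify Int ~ Bool
  FAIL: mismatch Int ~ Bool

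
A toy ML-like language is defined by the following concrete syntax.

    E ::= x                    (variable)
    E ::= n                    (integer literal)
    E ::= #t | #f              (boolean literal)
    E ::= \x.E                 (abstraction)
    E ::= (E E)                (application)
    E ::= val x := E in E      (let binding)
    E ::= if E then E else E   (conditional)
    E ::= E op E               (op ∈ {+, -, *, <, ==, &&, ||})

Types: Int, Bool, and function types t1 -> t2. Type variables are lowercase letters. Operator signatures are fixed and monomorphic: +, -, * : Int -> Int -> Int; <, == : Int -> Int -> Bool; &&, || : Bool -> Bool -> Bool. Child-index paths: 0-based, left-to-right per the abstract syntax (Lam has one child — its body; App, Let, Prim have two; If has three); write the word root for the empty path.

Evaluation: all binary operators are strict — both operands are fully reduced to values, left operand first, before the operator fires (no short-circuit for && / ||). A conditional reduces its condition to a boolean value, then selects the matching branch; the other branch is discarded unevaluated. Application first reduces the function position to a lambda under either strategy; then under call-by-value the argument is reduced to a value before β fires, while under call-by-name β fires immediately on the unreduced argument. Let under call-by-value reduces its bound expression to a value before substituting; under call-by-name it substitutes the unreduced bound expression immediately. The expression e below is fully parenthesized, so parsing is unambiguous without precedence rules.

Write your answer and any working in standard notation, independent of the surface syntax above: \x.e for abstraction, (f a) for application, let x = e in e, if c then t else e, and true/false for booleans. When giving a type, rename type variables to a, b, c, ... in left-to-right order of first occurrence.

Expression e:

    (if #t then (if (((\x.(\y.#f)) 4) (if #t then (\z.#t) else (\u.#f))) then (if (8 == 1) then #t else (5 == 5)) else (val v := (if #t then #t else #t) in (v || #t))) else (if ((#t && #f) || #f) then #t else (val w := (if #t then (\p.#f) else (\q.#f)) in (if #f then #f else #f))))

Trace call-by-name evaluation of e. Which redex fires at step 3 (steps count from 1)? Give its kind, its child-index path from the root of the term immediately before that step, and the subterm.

Derivation:
step 0: (if true then (if (((\x.(\y.false)) 4) (if true then (\z.true) else (\u.false))) then (if (8 == 1) then true else (5 == 5)) else (let v = (if true then true else true) in (v || true))) else (if ((true && false) || false) then true else (let w = (if true then (\p.false) else (\q.false)) in (if false then false else false))))
step 1: [if@root] (if (((\x.(\y.false)) 4) (if true then (\z.true) else (\u.false))) then (if (8 == 1) then true else (5 == 5)) else (let v = (if true then true else true) in (v || true)))
step 2: [beta@0.0] (if ((\y.false) (if true then (\z.true) else (\u.false))) then (if (8 == 1) then true else (5 == 5)) else (let v = (if true then true else true) in (v || true)))
step 3: [beta@0] (if false then (if (8 == 1) then true else (5 == 5)) else (let v = (if true then true else true) in (v || true)))

Answer: beta at 0 : ((\y.false) (if true then (\z.true) else (\u.false)))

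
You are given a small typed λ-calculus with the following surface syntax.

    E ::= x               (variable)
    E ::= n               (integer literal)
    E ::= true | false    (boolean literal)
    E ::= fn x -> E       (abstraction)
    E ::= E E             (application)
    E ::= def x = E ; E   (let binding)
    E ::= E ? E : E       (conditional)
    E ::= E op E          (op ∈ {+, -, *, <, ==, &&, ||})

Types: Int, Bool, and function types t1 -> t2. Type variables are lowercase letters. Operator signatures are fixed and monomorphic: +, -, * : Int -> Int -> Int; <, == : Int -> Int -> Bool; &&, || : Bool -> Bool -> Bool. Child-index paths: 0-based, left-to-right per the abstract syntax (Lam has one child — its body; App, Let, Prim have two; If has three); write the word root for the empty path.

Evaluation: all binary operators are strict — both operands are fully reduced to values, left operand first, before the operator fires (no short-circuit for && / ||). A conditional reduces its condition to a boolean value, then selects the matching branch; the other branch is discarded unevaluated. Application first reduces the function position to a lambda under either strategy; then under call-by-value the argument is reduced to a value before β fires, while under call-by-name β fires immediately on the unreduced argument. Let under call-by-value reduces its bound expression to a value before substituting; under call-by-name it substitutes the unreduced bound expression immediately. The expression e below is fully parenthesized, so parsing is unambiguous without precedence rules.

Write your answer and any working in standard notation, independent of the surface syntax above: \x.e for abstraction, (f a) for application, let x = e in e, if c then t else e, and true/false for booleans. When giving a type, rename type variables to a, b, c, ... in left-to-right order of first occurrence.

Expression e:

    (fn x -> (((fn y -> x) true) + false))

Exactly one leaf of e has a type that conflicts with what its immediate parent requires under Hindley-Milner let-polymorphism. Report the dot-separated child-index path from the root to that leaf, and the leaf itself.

Trace:
x : a
\y._ : b -> a
  unify b -> a ~ Bool -> c
  unify b ~ Bool
  unify a ~ c
_ _ : c
  unify c ~ Int
  unify Bool ~ Int
  FAIL: mismatch Bool ~ Int

Answer: 0.1 : false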